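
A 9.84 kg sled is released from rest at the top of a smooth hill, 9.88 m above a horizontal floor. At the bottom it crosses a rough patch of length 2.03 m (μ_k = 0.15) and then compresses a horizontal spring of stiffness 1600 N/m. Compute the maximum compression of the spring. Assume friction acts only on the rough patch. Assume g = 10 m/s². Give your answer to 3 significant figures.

Initial energy: E₁ = mgh = (9.84)(10)(9.88) = 972.19 J
Friction removes W_f = μ_k mg d = (0.15)(9.84)(10)(2.03) = 29.96 J
Energy reaching the spring: E = 972.19 − 29.96 = 942.23 J
At max compression ½kx² = E ⇒ x = √(2E/k) = √(2 × 942.23/1600) = 1.085 m

x = 1.09 m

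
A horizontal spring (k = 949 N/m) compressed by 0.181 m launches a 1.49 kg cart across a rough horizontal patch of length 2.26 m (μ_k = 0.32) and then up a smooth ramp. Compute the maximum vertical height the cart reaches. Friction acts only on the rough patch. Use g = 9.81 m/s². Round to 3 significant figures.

Spring energy: E₀ = ½kx² = ½(949)(0.181)² = 15.545 J
Friction: W_f = μ_k mg d = (0.32)(1.49)(9.81)(2.26) = 10.57 J
Energy at base of ramp: E = 15.545 − 10.57 = 4.9742 J
At max height all remaining energy is PE: mgh = E ⇒ h = E/(mg) = 4.9742/(1.49 × 9.81) = 0.3403 m

h = 0.340 m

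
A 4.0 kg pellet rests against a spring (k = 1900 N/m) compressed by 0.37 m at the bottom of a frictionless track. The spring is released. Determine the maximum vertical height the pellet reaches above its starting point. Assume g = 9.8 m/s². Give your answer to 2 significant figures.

At maximum height the pellet is at rest, so ½kx² = mgh
h = kx²/(2mg) = (1900)(0.37)²/(2 × 4.0 × 9.8) = 3.318 m

h = 3.3 m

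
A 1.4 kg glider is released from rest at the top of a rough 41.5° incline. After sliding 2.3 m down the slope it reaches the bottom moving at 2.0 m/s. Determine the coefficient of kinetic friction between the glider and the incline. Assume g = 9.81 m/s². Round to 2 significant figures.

μ_k = 0.77

Energy balance down the incline: mg L sinθ − ½mv² = μ_k (mg cosθ) L
mgL sinθ = 20.931 J; ½mv² = 2.8000 J
W_f = 20.931 − 2.8000 = 18.13 J
μ_k = W_f/(mg cosθ · L) = 18.13/(10.29 × 2.3) = 0.7664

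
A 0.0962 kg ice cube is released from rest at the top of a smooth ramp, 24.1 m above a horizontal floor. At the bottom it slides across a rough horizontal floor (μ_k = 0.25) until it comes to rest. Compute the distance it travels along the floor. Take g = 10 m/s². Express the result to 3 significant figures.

Energy at the top = energy at the end + work done against friction:
At rest all PE has been dissipated by friction: mgh = μ_k m g d
d = h/μ_k = 24.1/0.25 = 96.40 m

d = 96.4 m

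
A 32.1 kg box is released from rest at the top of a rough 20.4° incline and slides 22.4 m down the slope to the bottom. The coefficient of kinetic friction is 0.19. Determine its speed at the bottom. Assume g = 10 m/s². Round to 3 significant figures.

Work–energy: mg(L sinθ) − μ_k(mg cosθ)L = ½mv²
mgh = mgL sinθ = (32.1)(10)(22.4)sin20.4° = 2506.4 J
W_f = μ_k mg cosθ · L = (0.19)(32.1)(10)cos20.4°·22.4 = 1280 J
½mv² = 2506.4 − 1280 = 1225.9 J
v = √(2 × 1225.9/32.1) = 8.739 m/s

v = 8.74 m/s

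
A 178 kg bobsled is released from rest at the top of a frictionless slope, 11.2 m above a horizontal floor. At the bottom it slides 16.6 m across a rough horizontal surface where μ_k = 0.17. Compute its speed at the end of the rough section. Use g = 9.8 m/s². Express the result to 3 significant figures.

Energy at the top = energy at the end + work done against friction:
mgh = ½mv² + μ_k m g d
W_f = μ_k mg d = (0.17)(178)(9.8)(16.6) = 4923 J
½mv² = mgh − W_f = 19537 − 4923 = 14615 J
v = √(2 × 14615/178) = 12.81 m/s

v = 12.8 m/s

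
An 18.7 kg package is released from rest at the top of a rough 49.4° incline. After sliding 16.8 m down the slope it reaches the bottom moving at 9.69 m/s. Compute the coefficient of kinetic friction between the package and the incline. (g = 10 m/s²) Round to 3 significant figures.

Energy balance down the incline: mg L sinθ − ½mv² = μ_k (mg cosθ) L
mgL sinθ = 2385.3 J; ½mv² = 877.93 J
W_f = 2385.3 − 877.93 = 1507 J
μ_k = W_f/(mg cosθ · L) = 1507/(121.7 × 16.8) = 0.7373

μ_k = 0.737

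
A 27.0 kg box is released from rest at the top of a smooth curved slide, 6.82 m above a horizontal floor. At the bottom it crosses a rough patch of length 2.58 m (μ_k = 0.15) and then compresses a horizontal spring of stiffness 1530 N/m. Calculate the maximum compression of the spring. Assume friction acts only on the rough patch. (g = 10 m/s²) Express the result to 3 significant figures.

Initial energy: E₁ = mgh = (27.0)(10)(6.82) = 1841.4 J
Friction removes W_f = μ_k mg d = (0.15)(27.0)(10)(2.58) = 104.5 J
Energy reaching the spring: E = 1841.4 − 104.5 = 1736.9 J
At max compression ½kx² = E ⇒ x = √(2E/k) = √(2 × 1736.9/1530) = 1.507 m

x = 1.51 m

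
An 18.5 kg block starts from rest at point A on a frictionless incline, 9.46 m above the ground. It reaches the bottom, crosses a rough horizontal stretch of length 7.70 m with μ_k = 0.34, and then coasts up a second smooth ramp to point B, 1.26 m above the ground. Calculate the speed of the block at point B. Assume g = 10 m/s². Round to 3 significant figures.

v = 10.6 m/s

Energy at A: mgh₁ = (18.5)(10)(9.46) = 1750.1 J
Friction loss: W_f = μ_k mg d = 484.3 J
At B: ½mv² + mgh₂ = mgh₁ − W_f
½mv² = 1750.1 − 484.3 − 233.10 = 1032.7 J
v = √(2 × 1032.7/18.5) = 10.57 m/s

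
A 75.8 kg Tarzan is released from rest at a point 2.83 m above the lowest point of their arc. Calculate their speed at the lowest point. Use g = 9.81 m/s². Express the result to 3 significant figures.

By conservation of mechanical energy, mgh = ½mv²
The mass cancels from both sides.
v = √(2gh) = √(2 × 9.81 × 2.83) = √55.525 = 7.451 m/s

v = 7.45 m/s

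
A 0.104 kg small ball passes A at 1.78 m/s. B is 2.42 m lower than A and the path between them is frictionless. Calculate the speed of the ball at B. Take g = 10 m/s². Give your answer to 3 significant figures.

Energy conservation between the two points: ½mv₀² + mgh = ½mv²
The mass cancels from both sides.
v² = v₀² + 2gh = (1.78)² + 2(10)(2.42) = 51.568
v = √51.568 = 7.181 m/s

v = 7.18 m/s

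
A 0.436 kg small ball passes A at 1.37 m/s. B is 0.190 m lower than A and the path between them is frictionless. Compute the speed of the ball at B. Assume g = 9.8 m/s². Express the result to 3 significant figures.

v = 2.37 m/s

Equating total energy at the two states: ½mv₀² + mgh = ½mv²
v² = v₀² + 2gh = (1.37)² + 2(9.8)(0.190) = 5.6009
v = √5.6009 = 2.367 m/s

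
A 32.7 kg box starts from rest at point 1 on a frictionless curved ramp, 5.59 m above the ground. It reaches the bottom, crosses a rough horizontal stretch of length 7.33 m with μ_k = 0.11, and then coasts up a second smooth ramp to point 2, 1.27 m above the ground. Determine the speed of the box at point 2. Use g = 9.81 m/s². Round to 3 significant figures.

Energy at 1: mgh₁ = (32.7)(9.81)(5.59) = 1793.2 J
Friction loss: W_f = μ_k mg d = 258.7 J
At 2: ½mv² + mgh₂ = mgh₁ − W_f
½mv² = 1793.2 − 258.7 − 407.40 = 1127.1 J
v = √(2 × 1127.1/32.7) = 8.303 m/s

v = 8.30 m/s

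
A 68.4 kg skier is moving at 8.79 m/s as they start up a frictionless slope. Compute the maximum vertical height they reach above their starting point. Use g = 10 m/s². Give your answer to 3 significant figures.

h = 3.86 m

By energy conservation, ½mv² = mgh
h = v²/(2g) = 8.79²/(2 × 10) = 3.863 m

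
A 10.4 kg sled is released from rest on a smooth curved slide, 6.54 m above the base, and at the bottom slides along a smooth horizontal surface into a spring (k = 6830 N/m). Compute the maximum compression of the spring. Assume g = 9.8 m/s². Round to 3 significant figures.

Energy conservation (no friction) from release to max compression: mgh = ½kx²
x = √(2mgh/k) = √(2 × 10.4 × 9.8 × 6.54 / 6830) = 0.4418 m

x = 0.442 m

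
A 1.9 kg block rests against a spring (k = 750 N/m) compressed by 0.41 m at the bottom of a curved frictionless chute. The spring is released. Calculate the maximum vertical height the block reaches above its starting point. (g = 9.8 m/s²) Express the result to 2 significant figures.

h = 3.4 m

Energy conservation from release to the highest point: ½kx² = mgh
h = kx²/(2mg) = (750)(0.41)²/(2 × 1.9 × 9.8) = 3.385 m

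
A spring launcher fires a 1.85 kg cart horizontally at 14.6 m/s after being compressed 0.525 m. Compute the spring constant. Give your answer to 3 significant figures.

Energy stored in the spring equals the launch KE: ½kx² = ½mv²
k = mv²/x² = (1.85)(14.6)²/(0.525)² = 1431 N/m

k = 1430 N/m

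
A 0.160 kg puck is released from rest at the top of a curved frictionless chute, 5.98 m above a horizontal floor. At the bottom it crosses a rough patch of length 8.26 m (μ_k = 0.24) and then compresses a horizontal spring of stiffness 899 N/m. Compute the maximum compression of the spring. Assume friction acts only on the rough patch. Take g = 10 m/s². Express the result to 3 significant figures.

Initial energy: E₁ = mgh = (0.160)(10)(5.98) = 9.5680 J
Friction removes W_f = μ_k mg d = (0.24)(0.160)(10)(8.26) = 3.172 J
Energy reaching the spring: E = 9.5680 − 3.172 = 6.3962 J
At max compression ½kx² = E ⇒ x = √(2E/k) = √(2 × 6.3962/899) = 0.1193 m

x = 0.119 m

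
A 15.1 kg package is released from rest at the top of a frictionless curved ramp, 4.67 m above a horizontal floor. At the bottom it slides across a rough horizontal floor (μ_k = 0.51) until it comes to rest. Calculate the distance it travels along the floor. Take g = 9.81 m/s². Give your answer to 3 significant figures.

d = 9.16 m

Applying the work–energy principle:
At rest all PE has been dissipated by friction: mgh = μ_k m g d
d = h/μ_k = 4.67/0.51 = 9.157 m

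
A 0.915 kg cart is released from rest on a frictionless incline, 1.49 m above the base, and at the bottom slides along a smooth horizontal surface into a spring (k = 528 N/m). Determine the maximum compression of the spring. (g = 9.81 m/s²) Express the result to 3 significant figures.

Energy conservation (no friction) from release to max compression: mgh = ½kx²
x = √(2mgh/k) = √(2 × 0.915 × 9.81 × 1.49 / 528) = 0.2251 m

x = 0.225 m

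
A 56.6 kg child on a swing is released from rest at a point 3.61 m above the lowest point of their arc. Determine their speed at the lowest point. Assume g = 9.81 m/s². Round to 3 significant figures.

v = 8.42 m/s

Equating total energy at the two states: mgh = ½mv²
v = √(2gh) = √(2 × 9.81 × 3.61) = √70.828 = 8.416 m/s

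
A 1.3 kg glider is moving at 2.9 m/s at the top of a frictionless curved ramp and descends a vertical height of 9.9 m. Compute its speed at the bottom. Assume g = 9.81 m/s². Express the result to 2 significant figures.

v = 14 m/s

By conservation of mechanical energy, ½mv₀² + mgh = ½mv²
v² = v₀² + 2gh = (2.9)² + 2(9.81)(9.9) = 202.65
v = √202.65 = 14.24 m/s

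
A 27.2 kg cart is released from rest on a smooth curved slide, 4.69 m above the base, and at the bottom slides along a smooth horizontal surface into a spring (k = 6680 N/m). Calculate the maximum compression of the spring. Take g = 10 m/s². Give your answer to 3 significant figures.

x = 0.618 m

Gravitational PE at the top equals spring PE at max compression: mgh = ½kx²
x = √(2mgh/k) = √(2 × 27.2 × 10 × 4.69 / 6680) = 0.6180 m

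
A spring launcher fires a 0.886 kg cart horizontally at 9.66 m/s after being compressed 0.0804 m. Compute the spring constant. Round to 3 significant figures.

½kx² = ½mv²
k = mv²/x² = (0.886)(9.66)²/(0.0804)² = 12790 N/m

k = 12800 N/m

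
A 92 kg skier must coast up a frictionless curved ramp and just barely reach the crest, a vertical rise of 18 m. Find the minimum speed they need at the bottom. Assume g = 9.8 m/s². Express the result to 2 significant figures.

v = 19 m/s

At the top they are momentarily at rest, so all KE converts to PE: ½mv² = mgh
v = √(2gh) = √(2 × 9.8 × 18) = 18.78 m/s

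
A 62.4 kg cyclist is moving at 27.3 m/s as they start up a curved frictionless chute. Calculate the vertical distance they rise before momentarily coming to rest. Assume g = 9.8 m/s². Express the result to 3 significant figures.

h = 38.0 m

Setting KE at the bottom equal to PE gained: ½mv² = mgh
h = v²/(2g) = 27.3²/(2 × 9.8) = 38.02 m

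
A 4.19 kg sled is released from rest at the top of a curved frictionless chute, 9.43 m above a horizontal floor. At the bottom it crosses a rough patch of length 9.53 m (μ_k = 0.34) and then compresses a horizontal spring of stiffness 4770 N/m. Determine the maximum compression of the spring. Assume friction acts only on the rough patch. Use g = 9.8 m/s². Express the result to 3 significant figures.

x = 0.326 m

Initial energy: E₁ = mgh = (4.19)(9.8)(9.43) = 387.21 J
Friction removes W_f = μ_k mg d = (0.34)(4.19)(9.8)(9.53) = 133.0 J
Energy reaching the spring: E = 387.21 − 133.0 = 254.17 J
At max compression ½kx² = E ⇒ x = √(2E/k) = √(2 × 254.17/4770) = 0.3264 m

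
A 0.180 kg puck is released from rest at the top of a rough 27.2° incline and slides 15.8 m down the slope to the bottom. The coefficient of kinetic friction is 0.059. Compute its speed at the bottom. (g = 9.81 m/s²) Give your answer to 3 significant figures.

v = 11.2 m/s

Taking the bottom as reference, mgh = ½mv² + μ_k N L with h = L sinθ, N = mg cosθ:
mgh = mgL sinθ = (0.180)(9.81)(15.8)sin27.2° = 12.753 J
W_f = μ_k mg cosθ · L = (0.059)(0.180)(9.81)cos27.2°·15.8 = 1.464 J
½mv² = 12.753 − 1.464 = 11.289 J
v = √(2 × 11.289/0.180) = 11.20 m/s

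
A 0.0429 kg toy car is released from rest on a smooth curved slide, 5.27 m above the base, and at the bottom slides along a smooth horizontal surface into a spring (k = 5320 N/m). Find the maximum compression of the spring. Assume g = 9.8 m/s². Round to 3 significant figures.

Gravitational PE at the top equals spring PE at max compression: mgh = ½kx²
x = √(2mgh/k) = √(2 × 0.0429 × 9.8 × 5.27 / 5320) = 0.02886 m

x = 0.0289 m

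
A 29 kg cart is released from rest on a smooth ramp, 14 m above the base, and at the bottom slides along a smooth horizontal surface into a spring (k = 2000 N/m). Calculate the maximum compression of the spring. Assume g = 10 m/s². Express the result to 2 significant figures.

Energy conservation (no friction) from release to max compression: mgh = ½kx²
x = √(2mgh/k) = √(2 × 29 × 10 × 14 / 2000) = 2.015 m

x = 2.0 m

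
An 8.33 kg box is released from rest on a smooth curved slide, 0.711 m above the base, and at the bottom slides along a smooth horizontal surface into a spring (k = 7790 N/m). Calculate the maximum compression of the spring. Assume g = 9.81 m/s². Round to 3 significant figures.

Energy conservation (no friction) from release to max compression: mgh = ½kx²
x = √(2mgh/k) = √(2 × 8.33 × 9.81 × 0.711 / 7790) = 0.1221 m

x = 0.122 m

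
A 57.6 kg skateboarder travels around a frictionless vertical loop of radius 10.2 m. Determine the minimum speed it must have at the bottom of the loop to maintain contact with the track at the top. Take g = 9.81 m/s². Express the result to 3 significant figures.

At the top: mg = mv_top²/r ⇒ v_top² = gr = 100.1 m²/s²
Energy from bottom to top (height 2r): ½mv_bot² = ½mv_top² + mg(2r)
v_bot² = gr + 4gr = 5gr = 500.3
v_bot = √(5gr) = 22.37 m/s

v = 22.4 m/s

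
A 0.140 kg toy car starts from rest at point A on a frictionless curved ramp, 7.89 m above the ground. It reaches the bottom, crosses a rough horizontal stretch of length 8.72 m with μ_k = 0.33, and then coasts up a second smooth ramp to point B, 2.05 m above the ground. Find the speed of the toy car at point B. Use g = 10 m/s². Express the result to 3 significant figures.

Energy at A: mgh₁ = (0.140)(10)(7.89) = 11.046 J
Friction loss: W_f = μ_k mg d = 4.029 J
At B: ½mv² + mgh₂ = mgh₁ − W_f
½mv² = 11.046 − 4.029 − 2.8700 = 4.1474 J
v = √(2 × 4.1474/0.140) = 7.697 m/s

v = 7.70 m/s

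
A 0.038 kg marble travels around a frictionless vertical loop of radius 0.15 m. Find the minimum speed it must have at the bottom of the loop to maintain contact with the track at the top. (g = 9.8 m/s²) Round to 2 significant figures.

At the top: mg = mv_top²/r ⇒ v_top² = gr = 1.470 m²/s²
Energy from bottom to top (height 2r): ½mv_bot² = ½mv_top² + mg(2r)
v_bot² = gr + 4gr = 5gr = 7.350
v_bot = √(5gr) = 2.711 m/s

v = 2.7 m/s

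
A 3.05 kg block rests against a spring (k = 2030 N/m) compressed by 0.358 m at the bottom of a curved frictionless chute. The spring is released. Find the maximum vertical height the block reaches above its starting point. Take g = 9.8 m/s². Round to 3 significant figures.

h = 4.35 m

Energy conservation from release to the highest point: ½kx² = mgh
h = kx²/(2mg) = (2030)(0.358)²/(2 × 3.05 × 9.8) = 4.352 m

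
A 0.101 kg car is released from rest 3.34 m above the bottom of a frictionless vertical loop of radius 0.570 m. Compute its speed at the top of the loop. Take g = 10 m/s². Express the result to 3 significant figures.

Energy conservation: mgh = ½mv_top² + mg(2r)
v_top² = 2g(h − 2r) = 2(10)(3.34 − 1.140) = 44.00
v_top = 6.633 m/s

v = 6.63 m/s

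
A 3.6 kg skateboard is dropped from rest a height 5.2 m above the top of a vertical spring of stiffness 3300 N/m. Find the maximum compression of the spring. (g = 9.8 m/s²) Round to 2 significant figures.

x = 0.34 m

Measuring PE from the top of the relaxed spring, at max compression the skateboard has dropped H + x with zero KE, so:
mg(H + x) = ½kx²
½(3300)x² − (3.6)(9.8)x − (3.6)(9.8)(5.2) = 0
1650x² − 35.28x − 183.5 = 0
x = [35.28 + √(1245 + 1.2108e+06)]/(2 × 1650) = 0.3443 m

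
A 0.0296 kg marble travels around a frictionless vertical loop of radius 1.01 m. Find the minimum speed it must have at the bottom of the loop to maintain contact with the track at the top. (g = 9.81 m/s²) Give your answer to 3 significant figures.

v = 7.04 m/s

At the top: mg = mv_top²/r ⇒ v_top² = gr = 9.908 m²/s²
Energy from bottom to top (height 2r): ½mv_bot² = ½mv_top² + mg(2r)
v_bot² = gr + 4gr = 5gr = 49.54
v_bot = √(5gr) = 7.039 m/s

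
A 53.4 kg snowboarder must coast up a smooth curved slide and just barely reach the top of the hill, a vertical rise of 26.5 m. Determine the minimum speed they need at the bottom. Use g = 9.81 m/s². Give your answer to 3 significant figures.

At the top they are momentarily at rest, so all KE converts to PE: ½mv² = mgh
v = √(2gh) = √(2 × 9.81 × 26.5) = 22.80 m/s

v = 22.8 m/s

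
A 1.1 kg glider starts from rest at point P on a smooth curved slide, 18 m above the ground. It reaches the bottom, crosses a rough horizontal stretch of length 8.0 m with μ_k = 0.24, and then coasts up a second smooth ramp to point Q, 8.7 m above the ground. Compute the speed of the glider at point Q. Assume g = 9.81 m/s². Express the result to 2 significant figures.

v = 12 m/s

Energy at P: mgh₁ = (1.1)(9.81)(18) = 194.24 J
Friction loss: W_f = μ_k mg d = 20.72 J
At Q: ½mv² + mgh₂ = mgh₁ − W_f
½mv² = 194.24 − 20.72 − 93.882 = 79.638 J
v = √(2 × 79.638/1.1) = 12.03 m/s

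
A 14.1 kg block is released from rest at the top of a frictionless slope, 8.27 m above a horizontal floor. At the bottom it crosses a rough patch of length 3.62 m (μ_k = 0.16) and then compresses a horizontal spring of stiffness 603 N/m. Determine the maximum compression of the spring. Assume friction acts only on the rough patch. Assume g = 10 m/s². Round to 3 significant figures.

x = 1.90 m

Initial energy: E₁ = mgh = (14.1)(10)(8.27) = 1166.1 J
Friction removes W_f = μ_k mg d = (0.16)(14.1)(10)(3.62) = 81.67 J
Energy reaching the spring: E = 1166.1 − 81.67 = 1084.4 J
At max compression ½kx² = E ⇒ x = √(2E/k) = √(2 × 1084.4/603) = 1.896 m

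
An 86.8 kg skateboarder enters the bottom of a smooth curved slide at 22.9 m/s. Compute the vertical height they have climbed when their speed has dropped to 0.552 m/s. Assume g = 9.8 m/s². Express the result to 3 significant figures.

h = 26.7 m

Energy balance between the two points: ½mv₁² = ½mv₂² + mgh
h = (v₁² − v₂²)/(2g) = (22.9² − 0.552²)/(2 × 9.8) = 26.74 m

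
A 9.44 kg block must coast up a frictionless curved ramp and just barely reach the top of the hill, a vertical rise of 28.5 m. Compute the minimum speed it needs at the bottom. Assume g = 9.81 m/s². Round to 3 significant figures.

At the top it is momentarily at rest, so all KE converts to PE: ½mv² = mgh
v = √(2gh) = √(2 × 9.81 × 28.5) = 23.65 m/s

v = 23.6 m/s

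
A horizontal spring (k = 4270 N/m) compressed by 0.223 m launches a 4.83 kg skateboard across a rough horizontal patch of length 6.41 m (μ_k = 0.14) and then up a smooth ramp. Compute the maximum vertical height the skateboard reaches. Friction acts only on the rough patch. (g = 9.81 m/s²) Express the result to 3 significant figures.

h = 1.34 m

Spring energy: E₀ = ½kx² = ½(4270)(0.223)² = 106.17 J
Friction: W_f = μ_k mg d = (0.14)(4.83)(9.81)(6.41) = 42.52 J
Energy at base of ramp: E = 106.17 − 42.52 = 63.651 J
At max height all remaining energy is PE: mgh = E ⇒ h = E/(mg) = 63.651/(4.83 × 9.81) = 1.343 m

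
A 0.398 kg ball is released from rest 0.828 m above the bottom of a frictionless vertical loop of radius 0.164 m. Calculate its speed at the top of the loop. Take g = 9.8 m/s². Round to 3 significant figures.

v = 3.13 m/s

Energy conservation: mgh = ½mv_top² + mg(2r)
v_top² = 2g(h − 2r) = 2(9.8)(0.828 − 0.3280) = 9.800
v_top = 3.130 m/s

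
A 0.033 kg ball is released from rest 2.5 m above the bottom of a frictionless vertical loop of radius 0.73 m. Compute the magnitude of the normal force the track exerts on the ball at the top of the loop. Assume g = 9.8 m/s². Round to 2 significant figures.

N = 0.60 N

Energy from release to top (height 2r): mgh = ½mv_top² + mg(2r)
v_top² = 2g(h − 2r) = 2(9.8)(2.5 − 1.460) = 20.384 m²/s²
At the top, both N and weight point toward the centre: N + mg = mv_top²/r
N = m(v_top²/r − g) = 0.033(20.384/0.73 − 9.8) = 0.5981 N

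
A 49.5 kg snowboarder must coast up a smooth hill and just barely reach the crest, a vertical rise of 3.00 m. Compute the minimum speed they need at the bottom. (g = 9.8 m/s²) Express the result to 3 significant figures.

At the top they are momentarily at rest, so all KE converts to PE: ½mv² = mgh
v = √(2gh) = √(2 × 9.8 × 3.00) = 7.668 m/s

v = 7.67 m/s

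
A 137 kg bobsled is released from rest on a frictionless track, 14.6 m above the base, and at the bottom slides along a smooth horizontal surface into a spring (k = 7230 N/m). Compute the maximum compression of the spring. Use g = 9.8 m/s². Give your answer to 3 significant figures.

x = 2.33 m

Gravitational PE at the top equals spring PE at max compression: mgh = ½kx²
x = √(2mgh/k) = √(2 × 137 × 9.8 × 14.6 / 7230) = 2.329 m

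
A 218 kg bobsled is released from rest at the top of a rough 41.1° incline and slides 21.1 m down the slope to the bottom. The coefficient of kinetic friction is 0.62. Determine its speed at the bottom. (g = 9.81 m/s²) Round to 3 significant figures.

Energy: mgh = ½mv² + W_f, with h = L sinθ and W_f = μ_k (mg cosθ) L
mgh = mgL sinθ = (218)(9.81)(21.1)sin41.1° = 29663 J
W_f = μ_k mg cosθ · L = (0.62)(218)(9.81)cos41.1°·21.1 = 21082 J
½mv² = 29663 − 21082 = 8581.1 J
v = √(2 × 8581.1/218) = 8.873 m/s

v = 8.87 m/s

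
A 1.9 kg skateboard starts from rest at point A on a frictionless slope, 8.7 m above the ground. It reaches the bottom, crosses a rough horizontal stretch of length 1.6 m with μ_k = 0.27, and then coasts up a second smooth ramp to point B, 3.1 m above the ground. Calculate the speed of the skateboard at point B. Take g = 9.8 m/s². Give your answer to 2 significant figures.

v = 10 m/s

Energy at A: mgh₁ = (1.9)(9.8)(8.7) = 161.99 J
Friction loss: W_f = μ_k mg d = 8.044 J
At B: ½mv² + mgh₂ = mgh₁ − W_f
½mv² = 161.99 − 8.044 − 57.722 = 96.228 J
v = √(2 × 96.228/1.9) = 10.06 m/s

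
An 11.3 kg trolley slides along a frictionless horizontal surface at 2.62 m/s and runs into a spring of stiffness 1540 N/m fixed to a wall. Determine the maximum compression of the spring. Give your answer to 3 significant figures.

x = 0.224 m

All KE is stored as spring PE at maximum compression: ½mv² = ½kx²
x = v√(m/k) = 2.62 × √(11.3/1540) = 0.2244 m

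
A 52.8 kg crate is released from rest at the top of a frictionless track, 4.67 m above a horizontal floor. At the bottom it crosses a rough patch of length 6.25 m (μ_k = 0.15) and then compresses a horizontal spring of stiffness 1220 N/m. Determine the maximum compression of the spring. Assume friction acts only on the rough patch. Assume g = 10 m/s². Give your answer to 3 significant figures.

Initial energy: E₁ = mgh = (52.8)(10)(4.67) = 2465.8 J
Friction removes W_f = μ_k mg d = (0.15)(52.8)(10)(6.25) = 495.0 J
Energy reaching the spring: E = 2465.8 − 495.0 = 1970.8 J
At max compression ½kx² = E ⇒ x = √(2E/k) = √(2 × 1970.8/1220) = 1.797 m

x = 1.80 m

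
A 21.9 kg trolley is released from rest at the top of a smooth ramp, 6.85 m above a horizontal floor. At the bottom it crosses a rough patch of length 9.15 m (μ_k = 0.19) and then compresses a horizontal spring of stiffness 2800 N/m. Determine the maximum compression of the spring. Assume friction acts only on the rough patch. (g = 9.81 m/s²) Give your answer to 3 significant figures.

x = 0.886 m

Initial energy: E₁ = mgh = (21.9)(9.81)(6.85) = 1471.6 J
Friction removes W_f = μ_k mg d = (0.19)(21.9)(9.81)(9.15) = 373.5 J
Energy reaching the spring: E = 1471.6 − 373.5 = 1098.1 J
At max compression ½kx² = E ⇒ x = √(2E/k) = √(2 × 1098.1/2800) = 0.8857 m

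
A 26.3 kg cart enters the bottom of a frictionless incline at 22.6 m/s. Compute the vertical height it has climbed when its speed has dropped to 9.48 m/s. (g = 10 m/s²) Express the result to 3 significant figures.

h = 21.0 m

Conservation of energy: ½mv₁² = ½mv₂² + mgh
h = (v₁² − v₂²)/(2g) = (22.6² − 9.48²)/(2 × 10) = 21.04 m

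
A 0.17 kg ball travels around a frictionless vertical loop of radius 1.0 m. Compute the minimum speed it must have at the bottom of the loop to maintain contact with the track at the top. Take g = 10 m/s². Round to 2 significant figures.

At the top: mg = mv_top²/r ⇒ v_top² = gr = 10.00 m²/s²
Energy from bottom to top (height 2r): ½mv_bot² = ½mv_top² + mg(2r)
v_bot² = gr + 4gr = 5gr = 50.00
v_bot = √(5gr) = 7.071 m/s

v = 7.1 m/s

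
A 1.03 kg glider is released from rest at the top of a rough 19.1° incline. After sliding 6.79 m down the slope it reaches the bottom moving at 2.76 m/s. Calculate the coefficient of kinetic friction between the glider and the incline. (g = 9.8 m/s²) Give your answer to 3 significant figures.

The energy dissipated by friction is the PE lost minus the KE gained:
mgL sinθ = 22.427 J; ½mv² = 3.9231 J
W_f = 22.427 − 3.9231 = 18.50 J
μ_k = W_f/(mg cosθ · L) = 18.50/(9.538 × 6.79) = 0.2857

μ_k = 0.286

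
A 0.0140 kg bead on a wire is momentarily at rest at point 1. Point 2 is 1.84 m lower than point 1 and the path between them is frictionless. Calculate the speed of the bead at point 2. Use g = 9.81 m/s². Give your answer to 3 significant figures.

v = 6.01 m/s

Equating total energy at the two states: mgh = ½mv²
v = √(2gh) = √(2 × 9.81 × 1.84) = √36.101 = 6.008 m/s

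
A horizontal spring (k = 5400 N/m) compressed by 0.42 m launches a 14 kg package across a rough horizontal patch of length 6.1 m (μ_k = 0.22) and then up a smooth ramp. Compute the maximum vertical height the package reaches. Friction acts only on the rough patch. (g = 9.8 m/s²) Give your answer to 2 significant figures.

h = 2.1 m

Spring energy: E₀ = ½kx² = ½(5400)(0.42)² = 476.28 J
Friction: W_f = μ_k mg d = (0.22)(14)(9.8)(6.1) = 184.1 J
Energy at base of ramp: E = 476.28 − 184.1 = 292.16 J
At max height all remaining energy is PE: mgh = E ⇒ h = E/(mg) = 292.16/(14 × 9.8) = 2.129 m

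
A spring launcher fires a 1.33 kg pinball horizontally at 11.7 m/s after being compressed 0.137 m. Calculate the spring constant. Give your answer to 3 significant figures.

k = 9700 N/m

½kx² = ½mv²
k = mv²/x² = (1.33)(11.7)²/(0.137)² = 9700 N/m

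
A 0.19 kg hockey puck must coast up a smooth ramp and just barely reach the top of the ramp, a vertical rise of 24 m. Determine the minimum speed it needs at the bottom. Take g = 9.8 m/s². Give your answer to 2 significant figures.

At the top it is momentarily at rest, so all KE converts to PE: ½mv² = mgh
v = √(2gh) = √(2 × 9.8 × 24) = 21.69 m/s

v = 22 m/s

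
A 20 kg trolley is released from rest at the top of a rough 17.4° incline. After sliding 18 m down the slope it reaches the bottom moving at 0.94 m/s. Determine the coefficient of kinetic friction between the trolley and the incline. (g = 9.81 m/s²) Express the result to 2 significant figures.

Energy balance down the incline: mg L sinθ − ½mv² = μ_k (mg cosθ) L
mgL sinθ = 1056.1 J; ½mv² = 8.8360 J
W_f = 1056.1 − 8.8360 = 1047 J
μ_k = W_f/(mg cosθ · L) = 1047/(187.2 × 18) = 0.3108

μ_k = 0.31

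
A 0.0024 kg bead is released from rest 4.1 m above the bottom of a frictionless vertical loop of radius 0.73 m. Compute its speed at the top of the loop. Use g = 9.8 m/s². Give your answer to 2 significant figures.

v = 7.2 m/s

Energy conservation: mgh = ½mv_top² + mg(2r)
v_top² = 2g(h − 2r) = 2(9.8)(4.1 − 1.460) = 51.74
v_top = 7.193 m/s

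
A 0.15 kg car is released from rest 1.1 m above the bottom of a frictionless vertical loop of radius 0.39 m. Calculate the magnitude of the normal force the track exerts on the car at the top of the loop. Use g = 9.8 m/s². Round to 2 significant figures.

N = 0.94 N

Energy from release to top (height 2r): mgh = ½mv_top² + mg(2r)
v_top² = 2g(h − 2r) = 2(9.8)(1.1 − 0.7800) = 6.2720 m²/s²
At the top, both N and weight point toward the centre: N + mg = mv_top²/r
N = m(v_top²/r − g) = 0.15(6.2720/0.39 − 9.8) = 0.9423 N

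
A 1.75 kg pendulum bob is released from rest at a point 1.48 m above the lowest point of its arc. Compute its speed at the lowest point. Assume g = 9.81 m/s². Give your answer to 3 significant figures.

Energy conservation between the two points: mgh = ½mv²
v = √(2gh) = √(2 × 9.81 × 1.48) = √29.038 = 5.389 m/s

v = 5.39 m/s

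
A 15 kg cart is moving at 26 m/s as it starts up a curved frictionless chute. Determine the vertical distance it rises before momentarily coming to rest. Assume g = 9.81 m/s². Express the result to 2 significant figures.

h = 34 m

By energy conservation, ½mv² = mgh
h = v²/(2g) = 26²/(2 × 9.81) = 34.45 m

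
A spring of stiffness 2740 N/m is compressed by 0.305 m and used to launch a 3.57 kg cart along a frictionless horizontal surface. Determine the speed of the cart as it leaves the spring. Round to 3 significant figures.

The cart leaves the spring when the spring is at natural length, so ½kx² = ½mv²
v = x√(k/m) = 0.305 × √(2740/3.57) = 8.450 m/s

v = 8.45 m/s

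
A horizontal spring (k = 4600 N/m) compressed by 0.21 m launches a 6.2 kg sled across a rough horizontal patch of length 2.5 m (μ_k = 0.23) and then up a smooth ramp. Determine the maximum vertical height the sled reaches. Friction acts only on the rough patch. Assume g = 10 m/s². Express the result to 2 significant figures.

h = 1.1 m

Spring energy: E₀ = ½kx² = ½(4600)(0.21)² = 101.43 J
Friction: W_f = μ_k mg d = (0.23)(6.2)(10)(2.5) = 35.65 J
Energy at base of ramp: E = 101.43 − 35.65 = 65.780 J
At max height all remaining energy is PE: mgh = E ⇒ h = E/(mg) = 65.780/(6.2 × 10) = 1.061 m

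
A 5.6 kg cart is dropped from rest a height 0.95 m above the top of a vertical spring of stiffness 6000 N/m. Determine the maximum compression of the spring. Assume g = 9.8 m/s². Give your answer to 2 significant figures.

Measuring PE from the top of the relaxed spring, at max compression the cart has dropped H + x with zero KE, so:
mg(H + x) = ½kx²
½(6000)x² − (5.6)(9.8)x − (5.6)(9.8)(0.95) = 0
3000x² − 54.88x − 52.14 = 0
x = [54.88 + √(3012 + 625632)]/(2 × 3000) = 0.1413 m

x = 0.14 m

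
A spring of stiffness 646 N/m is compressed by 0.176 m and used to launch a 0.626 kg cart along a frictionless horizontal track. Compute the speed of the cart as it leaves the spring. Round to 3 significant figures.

The cart leaves the spring when the spring is at natural length, so ½kx² = ½mv²
v = x√(k/m) = 0.176 × √(646/0.626) = 5.654 m/s

v = 5.65 m/s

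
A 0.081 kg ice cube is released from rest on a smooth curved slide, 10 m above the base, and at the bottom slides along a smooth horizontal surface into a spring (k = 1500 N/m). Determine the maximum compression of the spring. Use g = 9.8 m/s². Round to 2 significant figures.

x = 0.10 m

At max compression the cube is momentarily at rest: mgh = ½kx²
x = √(2mgh/k) = √(2 × 0.081 × 9.8 × 10 / 1500) = 0.1029 m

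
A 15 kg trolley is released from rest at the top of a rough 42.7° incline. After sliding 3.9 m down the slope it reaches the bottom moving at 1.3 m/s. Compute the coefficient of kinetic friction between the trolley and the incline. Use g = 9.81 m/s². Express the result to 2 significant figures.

The energy dissipated by friction is the PE lost minus the KE gained:
mgL sinθ = 389.19 J; ½mv² = 12.675 J
W_f = 389.19 − 12.675 = 376.5 J
μ_k = W_f/(mg cosθ · L) = 376.5/(108.1 × 3.9) = 0.8927

μ_k = 0.89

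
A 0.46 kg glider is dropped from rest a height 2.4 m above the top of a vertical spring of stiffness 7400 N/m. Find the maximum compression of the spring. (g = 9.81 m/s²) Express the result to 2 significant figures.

Take the reference level at the top of the uncompressed spring. At max compression the glider has fallen H + x and is momentarily at rest:
mg(H + x) = ½kx²
½(7400)x² − (0.46)(9.81)x − (0.46)(9.81)(2.4) = 0
3700x² − 4.513x − 10.83 = 0
x = [4.513 + √(20.36 + 160288)]/(2 × 3700) = 0.05472 m

x = 0.055 m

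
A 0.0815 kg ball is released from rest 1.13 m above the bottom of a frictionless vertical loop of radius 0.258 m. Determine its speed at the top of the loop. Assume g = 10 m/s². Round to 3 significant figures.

Energy conservation: mgh = ½mv_top² + mg(2r)
v_top² = 2g(h − 2r) = 2(10)(1.13 − 0.5160) = 12.28
v_top = 3.504 m/s

v = 3.50 m/s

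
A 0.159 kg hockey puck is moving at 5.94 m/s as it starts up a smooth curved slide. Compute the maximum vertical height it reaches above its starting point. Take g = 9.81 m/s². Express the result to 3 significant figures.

Setting KE at the bottom equal to PE gained: ½mv² = mgh
h = v²/(2g) = 5.94²/(2 × 9.81) = 1.798 m

h = 1.80 m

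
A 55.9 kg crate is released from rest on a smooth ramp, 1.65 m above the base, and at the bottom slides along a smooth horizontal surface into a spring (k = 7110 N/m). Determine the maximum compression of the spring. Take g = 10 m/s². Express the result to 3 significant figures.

x = 0.509 m

Gravitational PE at the top equals spring PE at max compression: mgh = ½kx²
x = √(2mgh/k) = √(2 × 55.9 × 10 × 1.65 / 7110) = 0.5094 m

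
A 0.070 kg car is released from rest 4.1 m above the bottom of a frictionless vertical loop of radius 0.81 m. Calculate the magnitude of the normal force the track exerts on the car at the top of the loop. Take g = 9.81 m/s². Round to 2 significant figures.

Energy from release to top (height 2r): mgh = ½mv_top² + mg(2r)
v_top² = 2g(h − 2r) = 2(9.81)(4.1 − 1.620) = 48.658 m²/s²
At the top, both N and weight point toward the centre: N + mg = mv_top²/r
N = m(v_top²/r − g) = 0.070(48.658/0.81 − 9.81) = 3.518 N

N = 3.5 N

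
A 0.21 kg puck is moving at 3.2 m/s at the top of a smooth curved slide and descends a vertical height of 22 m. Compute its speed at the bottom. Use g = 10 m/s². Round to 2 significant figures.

Energy conservation between the two points: ½mv₀² + mgh = ½mv²
v² = v₀² + 2gh = (3.2)² + 2(10)(22) = 450.24
v = √450.24 = 21.22 m/s

v = 21 m/s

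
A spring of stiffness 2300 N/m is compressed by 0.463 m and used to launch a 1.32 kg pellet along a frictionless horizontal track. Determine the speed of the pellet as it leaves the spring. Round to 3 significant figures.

Conservation of energy: ½kx² = ½mv²
v = x√(k/m) = 0.463 × √(2300/1.32) = 19.33 m/s

v = 19.3 m/s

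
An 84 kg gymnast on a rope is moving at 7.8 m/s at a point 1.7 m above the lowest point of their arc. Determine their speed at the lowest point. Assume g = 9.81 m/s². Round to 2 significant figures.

Energy conservation between the two points: ½mv₀² + mgh = ½mv²
The mass cancels from both sides.
v² = v₀² + 2gh = (7.8)² + 2(9.81)(1.7) = 94.194
v = √94.194 = 9.705 m/s

v = 9.7 m/s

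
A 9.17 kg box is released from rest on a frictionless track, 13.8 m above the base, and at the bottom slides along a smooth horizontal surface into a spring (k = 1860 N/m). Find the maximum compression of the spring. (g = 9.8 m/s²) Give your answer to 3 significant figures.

x = 1.15 m

Gravitational PE at the top equals spring PE at max compression: mgh = ½kx²
x = √(2mgh/k) = √(2 × 9.17 × 9.8 × 13.8 / 1860) = 1.155 m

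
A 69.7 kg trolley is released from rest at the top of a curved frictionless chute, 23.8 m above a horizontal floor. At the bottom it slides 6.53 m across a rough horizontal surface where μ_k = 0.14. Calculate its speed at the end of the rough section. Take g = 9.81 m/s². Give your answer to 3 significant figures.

Applying the work–energy principle:
mgh = ½mv² + μ_k m g d
W_f = μ_k mg d = (0.14)(69.7)(9.81)(6.53) = 625.1 J
½mv² = mgh − W_f = 16273 − 625.1 = 15648 J
v = √(2 × 15648/69.7) = 21.19 m/s

v = 21.2 m/s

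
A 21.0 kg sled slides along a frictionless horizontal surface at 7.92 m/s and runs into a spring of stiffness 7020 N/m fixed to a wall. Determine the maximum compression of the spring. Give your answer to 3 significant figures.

x = 0.433 m

All KE is stored as spring PE at maximum compression: ½mv² = ½kx²
x = v√(m/k) = 7.92 × √(21.0/7020) = 0.4332 m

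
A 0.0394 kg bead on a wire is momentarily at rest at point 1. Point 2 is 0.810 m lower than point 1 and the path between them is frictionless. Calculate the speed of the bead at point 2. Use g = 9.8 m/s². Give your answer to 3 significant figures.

v = 3.98 m/s

Equating total energy at the two states: mgh = ½mv²
v = √(2gh) = √(2 × 9.8 × 0.810) = √15.876 = 3.984 m/s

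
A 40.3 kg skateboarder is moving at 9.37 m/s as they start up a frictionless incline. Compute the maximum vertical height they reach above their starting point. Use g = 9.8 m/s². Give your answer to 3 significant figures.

Setting KE at the bottom equal to PE gained: ½mv² = mgh
h = v²/(2g) = 9.37²/(2 × 9.8) = 4.479 m

h = 4.48 m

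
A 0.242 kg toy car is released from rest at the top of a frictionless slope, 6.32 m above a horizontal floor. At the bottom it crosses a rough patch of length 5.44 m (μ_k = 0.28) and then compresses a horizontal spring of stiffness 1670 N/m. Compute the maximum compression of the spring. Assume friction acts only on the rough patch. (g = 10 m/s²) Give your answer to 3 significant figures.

Initial energy: E₁ = mgh = (0.242)(10)(6.32) = 15.294 J
Friction removes W_f = μ_k mg d = (0.28)(0.242)(10)(5.44) = 3.686 J
Energy reaching the spring: E = 15.294 − 3.686 = 11.608 J
At max compression ½kx² = E ⇒ x = √(2E/k) = √(2 × 11.608/1670) = 0.1179 m

x = 0.118 m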